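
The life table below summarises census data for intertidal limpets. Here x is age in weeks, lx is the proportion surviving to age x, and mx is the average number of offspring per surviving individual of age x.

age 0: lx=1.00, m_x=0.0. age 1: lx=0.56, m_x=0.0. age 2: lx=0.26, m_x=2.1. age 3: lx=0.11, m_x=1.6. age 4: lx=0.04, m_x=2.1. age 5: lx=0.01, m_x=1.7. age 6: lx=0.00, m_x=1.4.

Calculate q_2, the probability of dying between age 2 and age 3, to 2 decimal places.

0.58

q_2 = (l_2 − l_3) / l_2 = (0.26 − 0.11) / 0.26
     = 0.15 / 0.26 = 0.576923… → 0.58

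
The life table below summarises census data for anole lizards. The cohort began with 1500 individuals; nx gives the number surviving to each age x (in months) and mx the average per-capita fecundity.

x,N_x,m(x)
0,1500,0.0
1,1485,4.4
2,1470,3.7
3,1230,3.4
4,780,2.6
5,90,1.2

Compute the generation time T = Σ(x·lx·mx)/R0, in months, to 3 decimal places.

2.111

lx = nx/n0 = nx/1500: 1, 0.99, 0.98, 0.82, 0.52, 0.06
lx·mx: 0, 4.356, 3.626, 2.788, 1.352, 0.072 → R0 = 12.194
x·lx·mx: 0, 4.356, 7.252, 8.364, 5.408, 0.36 → Σ = 25.74
T = 25.74 / 12.194 = 2.110874… → 2.111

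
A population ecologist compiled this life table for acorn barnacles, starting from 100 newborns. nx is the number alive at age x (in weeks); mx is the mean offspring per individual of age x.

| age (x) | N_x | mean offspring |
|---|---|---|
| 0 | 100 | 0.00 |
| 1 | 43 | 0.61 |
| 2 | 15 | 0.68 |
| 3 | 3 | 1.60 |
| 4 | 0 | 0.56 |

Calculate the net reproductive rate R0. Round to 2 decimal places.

0.41

lx = nx/n0 = nx/100: 1, 0.43, 0.15, 0.03, 0
lx·mx by age: 0, 0.2623, 0.102, 0.048, 0
R0 = Σ lx·mx = 0.4123 → 0.41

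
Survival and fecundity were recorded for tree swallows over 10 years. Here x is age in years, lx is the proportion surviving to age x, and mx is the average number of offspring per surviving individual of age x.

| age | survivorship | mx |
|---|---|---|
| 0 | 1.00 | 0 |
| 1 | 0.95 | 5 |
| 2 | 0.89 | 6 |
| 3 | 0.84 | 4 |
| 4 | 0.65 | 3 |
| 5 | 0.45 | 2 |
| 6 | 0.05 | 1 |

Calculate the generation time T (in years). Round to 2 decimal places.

lx·mx: 0, 4.75, 5.34, 3.36, 1.95, 0.9, 0.05 → R0 = 16.35
x·lx·mx: 0, 4.75, 10.68, 10.08, 7.8, 4.5, 0.3 → Σ = 38.11
T = 38.11 / 16.35 = 2.330887… → 2.33

2.33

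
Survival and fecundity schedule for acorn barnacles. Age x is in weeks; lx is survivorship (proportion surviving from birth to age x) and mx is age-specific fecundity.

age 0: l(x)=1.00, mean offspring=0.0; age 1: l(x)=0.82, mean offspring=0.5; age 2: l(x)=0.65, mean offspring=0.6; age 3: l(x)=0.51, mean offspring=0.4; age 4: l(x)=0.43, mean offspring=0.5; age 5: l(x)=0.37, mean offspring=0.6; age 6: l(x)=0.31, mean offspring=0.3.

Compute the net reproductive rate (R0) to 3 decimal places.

1.534

lx·mx by age: 0, 0.41, 0.39, 0.204, 0.215, 0.222, 0.093
R0 = Σ lx·mx = 1.534 → 1.534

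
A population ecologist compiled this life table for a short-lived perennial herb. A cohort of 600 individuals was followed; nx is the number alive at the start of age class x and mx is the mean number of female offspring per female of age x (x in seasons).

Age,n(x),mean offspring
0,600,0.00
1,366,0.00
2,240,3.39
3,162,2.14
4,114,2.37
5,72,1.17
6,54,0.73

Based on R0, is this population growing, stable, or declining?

lx = nx/n0 = nx/600: 1, 0.61, 0.4, 0.27, 0.19, 0.12, 0.09
R0 = Σ lx·mx = 0 + 0 + 1.356 + 0.5778 + 0.4503 + 0.1404 + 0.0657 = 2.5902
R0 > 1, so the population is growing.

growing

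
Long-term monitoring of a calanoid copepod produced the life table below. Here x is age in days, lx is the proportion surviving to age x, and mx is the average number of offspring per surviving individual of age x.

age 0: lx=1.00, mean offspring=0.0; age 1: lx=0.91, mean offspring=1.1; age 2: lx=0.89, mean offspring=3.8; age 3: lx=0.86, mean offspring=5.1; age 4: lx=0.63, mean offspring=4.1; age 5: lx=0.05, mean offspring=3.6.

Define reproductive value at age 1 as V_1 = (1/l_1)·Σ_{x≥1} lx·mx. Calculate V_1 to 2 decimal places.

12.67

lx·mx for x ≥ 1: 1.001, 3.382, 4.386, 2.583, 0.18 → sum = 11.532
V_1 = 11.532 / l_1 = 11.532 / 0.91 = 12.672527… → 12.67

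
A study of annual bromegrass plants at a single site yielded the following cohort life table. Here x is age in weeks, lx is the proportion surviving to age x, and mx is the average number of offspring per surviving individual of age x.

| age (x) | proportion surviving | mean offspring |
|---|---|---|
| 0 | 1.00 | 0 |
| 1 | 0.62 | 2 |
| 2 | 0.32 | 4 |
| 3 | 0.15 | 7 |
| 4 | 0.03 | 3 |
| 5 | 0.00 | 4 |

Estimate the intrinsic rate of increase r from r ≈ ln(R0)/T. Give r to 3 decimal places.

R0 = Σ lx·mx = 0 + 1.24 + 1.28 + 1.05 + 0.09 + 0 = 3.66
Σ x·lx·mx = 7.31; T = 7.31/3.66 = 1.99727…
r ≈ ln(R0)/T = ln(3.66)/1.99727… = 0.64962… → 0.650

0.650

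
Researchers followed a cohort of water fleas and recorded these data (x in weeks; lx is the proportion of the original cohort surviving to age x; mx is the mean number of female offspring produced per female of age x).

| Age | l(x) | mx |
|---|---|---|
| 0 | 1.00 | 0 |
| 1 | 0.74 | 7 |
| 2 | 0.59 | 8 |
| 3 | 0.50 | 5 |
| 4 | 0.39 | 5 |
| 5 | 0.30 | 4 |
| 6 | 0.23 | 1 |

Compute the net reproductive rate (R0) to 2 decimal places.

15.78

lx·mx by age: 0, 5.18, 4.72, 2.5, 1.95, 1.2, 0.23
R0 = Σ lx·mx = 15.78 → 15.78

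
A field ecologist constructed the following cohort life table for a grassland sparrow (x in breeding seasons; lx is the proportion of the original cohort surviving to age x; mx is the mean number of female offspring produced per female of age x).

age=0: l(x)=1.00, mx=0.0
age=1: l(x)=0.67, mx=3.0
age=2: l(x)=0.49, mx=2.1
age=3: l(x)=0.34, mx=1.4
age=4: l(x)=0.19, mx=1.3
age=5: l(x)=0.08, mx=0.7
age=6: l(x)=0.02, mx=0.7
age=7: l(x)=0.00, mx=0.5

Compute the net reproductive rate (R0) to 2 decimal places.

3.83

lx·mx by age: 0, 2.01, 1.029, 0.476, 0.247, 0.056, 0.014, 0
R0 = Σ lx·mx = 3.832 → 3.83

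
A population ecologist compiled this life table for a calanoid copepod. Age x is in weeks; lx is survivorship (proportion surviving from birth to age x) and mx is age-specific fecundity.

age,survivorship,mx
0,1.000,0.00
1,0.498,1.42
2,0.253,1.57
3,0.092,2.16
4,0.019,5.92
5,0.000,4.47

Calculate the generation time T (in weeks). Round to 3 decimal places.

lx·mx: 0, 0.70716, 0.39721, 0.19872, 0.11248, 0 → R0 = 1.41557
x·lx·mx: 0, 0.70716, 0.79442, 0.59616, 0.44992, 0 → Σ = 2.54766
T = 2.54766 / 1.41557 = 1.799741… → 1.800

1.800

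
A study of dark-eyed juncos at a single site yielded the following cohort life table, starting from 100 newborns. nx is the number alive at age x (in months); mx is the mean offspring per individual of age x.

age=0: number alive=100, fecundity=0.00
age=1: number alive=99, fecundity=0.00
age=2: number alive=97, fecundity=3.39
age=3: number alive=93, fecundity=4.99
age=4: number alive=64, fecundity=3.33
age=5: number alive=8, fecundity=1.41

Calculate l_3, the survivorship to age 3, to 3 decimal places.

l_3 = n_3/n_0 = 93/100 = 0.93 → 0.930

0.930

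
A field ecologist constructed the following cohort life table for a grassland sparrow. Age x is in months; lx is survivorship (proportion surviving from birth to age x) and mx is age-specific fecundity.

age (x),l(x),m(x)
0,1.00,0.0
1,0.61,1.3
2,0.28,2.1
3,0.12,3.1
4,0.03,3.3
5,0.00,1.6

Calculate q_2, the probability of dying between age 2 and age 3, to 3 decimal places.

0.571

q_2 = (l_2 − l_3) / l_2 = (0.28 − 0.12) / 0.28
     = 0.16 / 0.28 = 0.571429… → 0.571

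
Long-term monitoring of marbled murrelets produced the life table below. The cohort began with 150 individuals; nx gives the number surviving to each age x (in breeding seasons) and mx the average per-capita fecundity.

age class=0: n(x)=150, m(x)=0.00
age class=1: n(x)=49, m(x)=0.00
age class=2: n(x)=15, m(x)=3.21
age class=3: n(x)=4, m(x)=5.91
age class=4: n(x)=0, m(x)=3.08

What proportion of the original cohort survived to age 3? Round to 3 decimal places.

0.027

l_3 = n_3/n_0 = 4/150 = 0.026667… → 0.027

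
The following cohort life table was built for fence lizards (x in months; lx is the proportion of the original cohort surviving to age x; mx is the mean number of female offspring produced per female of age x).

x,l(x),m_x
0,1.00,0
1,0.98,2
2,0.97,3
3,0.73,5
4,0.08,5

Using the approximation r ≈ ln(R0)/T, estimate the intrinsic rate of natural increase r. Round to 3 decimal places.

0.960

R0 = Σ lx·mx = 0 + 1.96 + 2.91 + 3.65 + 0.4 = 8.92
Σ x·lx·mx = 20.33; T = 20.33/8.92 = 2.27915…
r ≈ ln(R0)/T = ln(8.92)/2.27915… = 0.96014… → 0.960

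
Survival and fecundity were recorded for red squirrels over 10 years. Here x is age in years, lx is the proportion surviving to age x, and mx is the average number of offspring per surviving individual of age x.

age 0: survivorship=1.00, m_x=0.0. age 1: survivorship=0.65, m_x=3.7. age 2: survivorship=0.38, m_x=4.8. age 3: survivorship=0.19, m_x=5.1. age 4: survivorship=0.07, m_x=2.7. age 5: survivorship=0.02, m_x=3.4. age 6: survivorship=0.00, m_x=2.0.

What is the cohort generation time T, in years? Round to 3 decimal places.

1.843

lx·mx: 0, 2.405, 1.824, 0.969, 0.189, 0.068, 0 → R0 = 5.455
x·lx·mx: 0, 2.405, 3.648, 2.907, 0.756, 0.34, 0 → Σ = 10.056
T = 10.056 / 5.455 = 1.843446… → 1.843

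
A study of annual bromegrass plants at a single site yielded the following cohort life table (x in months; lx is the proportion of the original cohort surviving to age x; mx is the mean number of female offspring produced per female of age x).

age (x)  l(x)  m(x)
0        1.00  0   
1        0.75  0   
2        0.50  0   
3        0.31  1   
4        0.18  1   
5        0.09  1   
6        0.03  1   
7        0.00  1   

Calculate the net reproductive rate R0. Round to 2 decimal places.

lx·mx by age: 0, 0, 0, 0.31, 0.18, 0.09, 0.03, 0
R0 = Σ lx·mx = 0.61 → 0.61

0.61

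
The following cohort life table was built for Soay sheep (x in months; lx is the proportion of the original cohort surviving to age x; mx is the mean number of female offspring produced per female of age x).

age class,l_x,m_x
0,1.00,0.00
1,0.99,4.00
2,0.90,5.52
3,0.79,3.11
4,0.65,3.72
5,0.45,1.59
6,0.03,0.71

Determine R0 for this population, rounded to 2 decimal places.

lx·mx by age: 0, 3.96, 4.968, 2.4569, 2.418, 0.7155, 0.0213
R0 = Σ lx·mx = 14.5397 → 14.54

14.54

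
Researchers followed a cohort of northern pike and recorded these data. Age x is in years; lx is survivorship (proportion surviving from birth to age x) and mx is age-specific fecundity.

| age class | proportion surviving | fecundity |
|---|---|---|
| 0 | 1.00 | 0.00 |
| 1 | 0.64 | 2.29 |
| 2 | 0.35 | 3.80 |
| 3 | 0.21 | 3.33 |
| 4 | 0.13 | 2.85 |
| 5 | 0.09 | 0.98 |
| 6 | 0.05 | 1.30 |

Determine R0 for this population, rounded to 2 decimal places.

4.02

lx·mx by age: 0, 1.4656, 1.33, 0.6993, 0.3705, 0.0882, 0.065
R0 = Σ lx·mx = 4.0186 → 4.02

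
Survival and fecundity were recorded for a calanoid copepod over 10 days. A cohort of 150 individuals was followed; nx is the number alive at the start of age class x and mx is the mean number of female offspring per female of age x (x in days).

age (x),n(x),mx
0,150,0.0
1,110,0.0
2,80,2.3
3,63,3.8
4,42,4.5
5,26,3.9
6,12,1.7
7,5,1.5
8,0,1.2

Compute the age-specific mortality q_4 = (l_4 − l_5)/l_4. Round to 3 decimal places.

0.381

lx = nx/n0 = nx/150: 1, 0.73333…, 0.53333…, 0.42, 0.28, 0.17333…, 0.08, 0.03333…, 0
q_4 = (l_4 − l_5) / l_4 = (0.28 − 0.173333…) / 0.28
     = 0.106667… / 0.28 = 0.380952… → 0.381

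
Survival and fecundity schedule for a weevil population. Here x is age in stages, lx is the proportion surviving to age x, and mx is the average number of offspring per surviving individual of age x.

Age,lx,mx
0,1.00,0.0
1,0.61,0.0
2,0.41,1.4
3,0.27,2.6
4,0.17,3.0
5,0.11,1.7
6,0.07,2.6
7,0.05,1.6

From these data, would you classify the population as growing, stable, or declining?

growing

R0 = Σ lx·mx = 0 + 0 + 0.574 + 0.702 + 0.51 + 0.187 + 0.182 + 0.08 = 2.235
R0 > 1, so the population is growing.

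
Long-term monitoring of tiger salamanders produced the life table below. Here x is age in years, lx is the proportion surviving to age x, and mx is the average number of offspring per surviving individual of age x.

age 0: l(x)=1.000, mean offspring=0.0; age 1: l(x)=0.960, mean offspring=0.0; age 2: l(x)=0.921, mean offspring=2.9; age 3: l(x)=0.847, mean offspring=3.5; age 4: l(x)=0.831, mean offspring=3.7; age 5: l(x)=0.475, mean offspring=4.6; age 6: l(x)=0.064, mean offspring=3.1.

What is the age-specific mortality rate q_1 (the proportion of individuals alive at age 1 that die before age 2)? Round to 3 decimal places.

0.041

q_1 = (l_1 − l_2) / l_1 = (0.96 − 0.921) / 0.96
     = 0.039 / 0.96 = 0.040625 → 0.041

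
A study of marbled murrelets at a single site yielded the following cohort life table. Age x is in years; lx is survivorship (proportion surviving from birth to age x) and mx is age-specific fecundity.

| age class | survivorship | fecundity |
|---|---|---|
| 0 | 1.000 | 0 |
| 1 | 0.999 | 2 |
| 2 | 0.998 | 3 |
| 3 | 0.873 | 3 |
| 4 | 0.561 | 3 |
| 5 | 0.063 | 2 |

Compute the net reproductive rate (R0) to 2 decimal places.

lx·mx by age: 0, 1.998, 2.994, 2.619, 1.683, 0.126
R0 = Σ lx·mx = 9.42 → 9.42

9.42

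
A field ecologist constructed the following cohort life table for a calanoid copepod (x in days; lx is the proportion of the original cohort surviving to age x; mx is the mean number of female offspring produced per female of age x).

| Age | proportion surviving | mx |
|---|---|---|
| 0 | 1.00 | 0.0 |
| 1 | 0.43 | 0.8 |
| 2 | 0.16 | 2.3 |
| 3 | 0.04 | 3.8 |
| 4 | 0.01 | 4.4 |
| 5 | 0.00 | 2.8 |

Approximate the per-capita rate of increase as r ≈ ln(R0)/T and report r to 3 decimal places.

R0 = Σ lx·mx = 0 + 0.344 + 0.368 + 0.152 + 0.044 + 0 = 0.908
Σ x·lx·mx = 1.712; T = 1.712/0.908 = 1.88546…
r ≈ ln(R0)/T = ln(0.908)/1.88546… = -0.05119… → -0.051

-0.051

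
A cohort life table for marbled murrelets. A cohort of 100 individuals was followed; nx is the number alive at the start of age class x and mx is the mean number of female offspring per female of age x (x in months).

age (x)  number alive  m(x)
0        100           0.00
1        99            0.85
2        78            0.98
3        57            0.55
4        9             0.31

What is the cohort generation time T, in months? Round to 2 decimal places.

lx = nx/n0 = nx/100: 1, 0.99, 0.78, 0.57, 0.09
lx·mx: 0, 0.8415, 0.7644, 0.3135, 0.0279 → R0 = 1.9473
x·lx·mx: 0, 0.8415, 1.5288, 0.9405, 0.1116 → Σ = 3.4224
T = 3.4224 / 1.9473 = 1.75751… → 1.76

1.76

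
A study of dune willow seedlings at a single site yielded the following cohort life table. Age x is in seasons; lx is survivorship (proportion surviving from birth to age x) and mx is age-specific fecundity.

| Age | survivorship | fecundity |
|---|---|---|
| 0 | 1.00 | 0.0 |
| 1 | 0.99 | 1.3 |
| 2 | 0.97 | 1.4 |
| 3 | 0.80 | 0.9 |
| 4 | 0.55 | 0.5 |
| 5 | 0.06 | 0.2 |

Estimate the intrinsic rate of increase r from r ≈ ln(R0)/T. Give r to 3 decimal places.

R0 = Σ lx·mx = 0 + 1.287 + 1.358 + 0.72 + 0.275 + 0.012 = 3.652
Σ x·lx·mx = 7.323; T = 7.323/3.652 = 2.0052…
r ≈ ln(R0)/T = ln(3.652)/2.0052… = 0.64596… → 0.646

0.646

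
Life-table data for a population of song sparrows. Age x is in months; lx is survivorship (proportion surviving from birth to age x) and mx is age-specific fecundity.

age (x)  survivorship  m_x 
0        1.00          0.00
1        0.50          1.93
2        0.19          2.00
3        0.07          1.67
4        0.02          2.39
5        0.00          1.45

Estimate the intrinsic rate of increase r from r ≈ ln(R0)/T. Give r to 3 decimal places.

0.274

R0 = Σ lx·mx = 0 + 0.965 + 0.38 + 0.1169 + 0.0478 + 0 = 1.5097
Σ x·lx·mx = 2.2669; T = 2.2669/1.5097 = 1.50156…
r ≈ ln(R0)/T = ln(1.5097)/1.50156… = 0.27432… → 0.274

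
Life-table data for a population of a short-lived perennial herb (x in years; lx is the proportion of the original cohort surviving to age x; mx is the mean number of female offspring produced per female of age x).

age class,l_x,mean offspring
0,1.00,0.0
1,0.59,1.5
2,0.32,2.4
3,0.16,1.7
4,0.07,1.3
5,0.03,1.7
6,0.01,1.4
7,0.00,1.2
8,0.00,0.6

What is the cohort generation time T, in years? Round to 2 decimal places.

1.89

lx·mx: 0, 0.885, 0.768, 0.272, 0.091, 0.051, 0.014, 0, 0 → R0 = 2.081
x·lx·mx: 0, 0.885, 1.536, 0.816, 0.364, 0.255, 0.084, 0, 0 → Σ = 3.94
T = 3.94 / 2.081 = 1.893321… → 1.89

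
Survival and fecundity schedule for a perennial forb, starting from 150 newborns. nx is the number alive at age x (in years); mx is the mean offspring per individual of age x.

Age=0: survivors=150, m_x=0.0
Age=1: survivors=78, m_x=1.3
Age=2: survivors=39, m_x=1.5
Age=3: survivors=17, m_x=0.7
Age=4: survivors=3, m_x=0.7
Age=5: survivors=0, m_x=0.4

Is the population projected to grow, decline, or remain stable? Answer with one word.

lx = nx/n0 = nx/150: 1, 0.52, 0.26, 0.11333…, 0.02, 0
R0 = Σ lx·mx = 0 + 0.676 + 0.39 + 0.079333… + 0.014 + 0 = 1.159333…
R0 > 1, so the population is growing.

growing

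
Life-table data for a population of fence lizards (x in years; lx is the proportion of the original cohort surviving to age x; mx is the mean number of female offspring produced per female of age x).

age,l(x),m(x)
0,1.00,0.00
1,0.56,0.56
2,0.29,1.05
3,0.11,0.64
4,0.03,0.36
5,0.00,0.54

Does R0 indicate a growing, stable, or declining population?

R0 = Σ lx·mx = 0 + 0.3136 + 0.3045 + 0.0704 + 0.0108 + 0 = 0.6993
R0 < 1, so the population is declining.

declining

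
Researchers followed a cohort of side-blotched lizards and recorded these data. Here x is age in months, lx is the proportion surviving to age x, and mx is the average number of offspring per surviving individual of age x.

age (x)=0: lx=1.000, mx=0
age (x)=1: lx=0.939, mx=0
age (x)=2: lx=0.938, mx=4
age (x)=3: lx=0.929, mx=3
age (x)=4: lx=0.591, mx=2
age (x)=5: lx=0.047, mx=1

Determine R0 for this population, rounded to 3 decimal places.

lx·mx by age: 0, 0, 3.752, 2.787, 1.182, 0.047
R0 = Σ lx·mx = 7.768 → 7.768

7.768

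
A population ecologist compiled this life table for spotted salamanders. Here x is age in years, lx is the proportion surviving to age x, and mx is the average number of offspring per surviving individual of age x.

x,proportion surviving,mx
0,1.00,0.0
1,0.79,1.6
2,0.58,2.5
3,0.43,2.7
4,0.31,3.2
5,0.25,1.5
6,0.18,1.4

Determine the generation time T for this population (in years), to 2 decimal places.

lx·mx: 0, 1.264, 1.45, 1.161, 0.992, 0.375, 0.252 → R0 = 5.494
x·lx·mx: 0, 1.264, 2.9, 3.483, 3.968, 1.875, 1.512 → Σ = 15.002
T = 15.002 / 5.494 = 2.730615… → 2.73

2.73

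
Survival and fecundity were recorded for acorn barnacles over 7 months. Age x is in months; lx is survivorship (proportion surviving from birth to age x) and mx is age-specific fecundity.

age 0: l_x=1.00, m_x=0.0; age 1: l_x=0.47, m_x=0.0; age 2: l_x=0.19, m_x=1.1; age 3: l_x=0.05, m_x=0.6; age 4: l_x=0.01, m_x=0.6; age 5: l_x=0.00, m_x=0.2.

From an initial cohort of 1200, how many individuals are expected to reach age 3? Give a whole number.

Expected survivors = N0 · l_3 = 1200 × 0.05 = 60 → 60

60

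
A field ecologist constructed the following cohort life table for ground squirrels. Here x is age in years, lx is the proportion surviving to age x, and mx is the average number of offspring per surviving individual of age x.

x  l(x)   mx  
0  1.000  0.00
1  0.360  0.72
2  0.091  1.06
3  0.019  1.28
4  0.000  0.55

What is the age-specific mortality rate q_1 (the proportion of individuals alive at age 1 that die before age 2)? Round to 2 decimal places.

q_1 = (l_1 − l_2) / l_1 = (0.36 − 0.091) / 0.36
     = 0.269 / 0.36 = 0.747222… → 0.75

0.75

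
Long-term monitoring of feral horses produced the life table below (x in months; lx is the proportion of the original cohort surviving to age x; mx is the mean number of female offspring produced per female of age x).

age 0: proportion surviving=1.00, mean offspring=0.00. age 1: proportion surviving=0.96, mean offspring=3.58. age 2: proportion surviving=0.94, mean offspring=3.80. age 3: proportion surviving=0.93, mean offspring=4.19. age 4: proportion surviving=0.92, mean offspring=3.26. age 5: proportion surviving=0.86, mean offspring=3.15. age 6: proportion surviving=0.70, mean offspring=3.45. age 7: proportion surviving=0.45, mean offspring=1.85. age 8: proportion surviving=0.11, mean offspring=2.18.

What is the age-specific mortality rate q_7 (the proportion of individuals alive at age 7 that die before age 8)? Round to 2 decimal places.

q_7 = (l_7 − l_8) / l_7 = (0.45 − 0.11) / 0.45
     = 0.34 / 0.45 = 0.755556… → 0.76

0.76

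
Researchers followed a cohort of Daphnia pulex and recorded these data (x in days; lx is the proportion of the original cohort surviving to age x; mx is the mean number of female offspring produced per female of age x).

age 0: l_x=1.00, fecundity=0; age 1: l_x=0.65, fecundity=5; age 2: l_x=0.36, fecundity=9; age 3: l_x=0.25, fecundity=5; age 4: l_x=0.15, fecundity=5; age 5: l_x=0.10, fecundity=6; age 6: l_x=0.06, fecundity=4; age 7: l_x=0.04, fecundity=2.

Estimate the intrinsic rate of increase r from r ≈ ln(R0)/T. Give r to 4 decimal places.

0.9821

R0 = Σ lx·mx = 0 + 3.25 + 3.24 + 1.25 + 0.75 + 0.6 + 0.24 + 0.08 = 9.41
Σ x·lx·mx = 21.48; T = 21.48/9.41 = 2.28268…
r ≈ ln(R0)/T = ln(9.41)/2.28268… = 0.98208… → 0.9821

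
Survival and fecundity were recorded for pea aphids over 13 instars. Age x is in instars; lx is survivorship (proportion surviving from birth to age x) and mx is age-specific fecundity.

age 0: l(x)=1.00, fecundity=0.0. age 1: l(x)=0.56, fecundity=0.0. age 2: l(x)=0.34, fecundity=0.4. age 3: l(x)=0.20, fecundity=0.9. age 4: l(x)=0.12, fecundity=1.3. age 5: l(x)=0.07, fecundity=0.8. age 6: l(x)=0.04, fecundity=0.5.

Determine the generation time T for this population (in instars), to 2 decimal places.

lx·mx: 0, 0, 0.136, 0.18, 0.156, 0.056, 0.02 → R0 = 0.548
x·lx·mx: 0, 0, 0.272, 0.54, 0.624, 0.28, 0.12 → Σ = 1.836
T = 1.836 / 0.548 = 3.350365… → 3.35

3.35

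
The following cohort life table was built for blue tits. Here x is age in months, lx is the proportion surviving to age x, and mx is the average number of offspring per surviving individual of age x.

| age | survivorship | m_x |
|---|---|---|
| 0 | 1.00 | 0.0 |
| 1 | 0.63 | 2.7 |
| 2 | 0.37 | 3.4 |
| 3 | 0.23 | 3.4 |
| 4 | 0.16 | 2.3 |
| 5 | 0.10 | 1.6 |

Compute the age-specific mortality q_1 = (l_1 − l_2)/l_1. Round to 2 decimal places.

0.41

q_1 = (l_1 − l_2) / l_1 = (0.63 − 0.37) / 0.63
     = 0.26 / 0.63 = 0.412698… → 0.41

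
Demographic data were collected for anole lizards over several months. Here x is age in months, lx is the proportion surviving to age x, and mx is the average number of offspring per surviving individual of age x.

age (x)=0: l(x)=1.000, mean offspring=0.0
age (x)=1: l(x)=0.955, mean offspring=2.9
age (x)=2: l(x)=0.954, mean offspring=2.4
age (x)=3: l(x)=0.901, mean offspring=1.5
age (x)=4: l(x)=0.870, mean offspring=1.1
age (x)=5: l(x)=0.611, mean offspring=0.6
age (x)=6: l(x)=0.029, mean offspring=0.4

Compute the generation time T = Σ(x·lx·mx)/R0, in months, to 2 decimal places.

2.21

lx·mx: 0, 2.7695, 2.2896, 1.3515, 0.957, 0.3666, 0.0116 → R0 = 7.7458
x·lx·mx: 0, 2.7695, 4.5792, 4.0545, 3.828, 1.833, 0.0696 → Σ = 17.1338
T = 17.1338 / 7.7458 = 2.212012… → 2.21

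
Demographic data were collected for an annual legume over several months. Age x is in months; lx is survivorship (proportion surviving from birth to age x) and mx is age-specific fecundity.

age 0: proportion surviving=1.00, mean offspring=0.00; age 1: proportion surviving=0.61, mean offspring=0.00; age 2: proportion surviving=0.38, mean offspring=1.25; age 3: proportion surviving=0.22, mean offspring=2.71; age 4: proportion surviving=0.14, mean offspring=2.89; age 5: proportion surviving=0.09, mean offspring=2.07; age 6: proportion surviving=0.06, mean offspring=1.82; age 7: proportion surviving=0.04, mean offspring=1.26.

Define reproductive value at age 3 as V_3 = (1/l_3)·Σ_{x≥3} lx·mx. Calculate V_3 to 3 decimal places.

lx·mx for x ≥ 3: 0.5962, 0.4046, 0.1863, 0.1092, 0.0504 → sum = 1.3467
V_3 = 1.3467 / l_3 = 1.3467 / 0.22 = 6.121364… → 6.121

6.121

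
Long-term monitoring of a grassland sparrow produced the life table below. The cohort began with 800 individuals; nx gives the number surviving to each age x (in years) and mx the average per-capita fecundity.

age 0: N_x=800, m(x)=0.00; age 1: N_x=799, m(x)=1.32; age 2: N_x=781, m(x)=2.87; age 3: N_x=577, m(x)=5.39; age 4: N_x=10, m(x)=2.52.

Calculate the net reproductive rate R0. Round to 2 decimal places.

8.04

lx = nx/n0 = nx/800: 1, 0.99875, 0.97625, 0.72125, 0.0125
lx·mx by age: 0, 1.31835…, 2.801838…, 3.887538…, 0.0315
R0 = Σ lx·mx = 8.039225… → 8.04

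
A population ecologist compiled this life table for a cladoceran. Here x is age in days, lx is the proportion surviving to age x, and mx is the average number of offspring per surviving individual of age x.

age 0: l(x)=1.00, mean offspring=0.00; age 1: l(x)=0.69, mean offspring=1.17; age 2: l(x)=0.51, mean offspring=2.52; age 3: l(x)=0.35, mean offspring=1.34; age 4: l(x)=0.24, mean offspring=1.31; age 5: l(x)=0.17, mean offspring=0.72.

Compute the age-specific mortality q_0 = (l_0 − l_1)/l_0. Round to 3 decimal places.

0.310

q_0 = (l_0 − l_1) / l_0 = (1 − 0.69) / 1
     = 0.31 / 1 = 0.31 → 0.310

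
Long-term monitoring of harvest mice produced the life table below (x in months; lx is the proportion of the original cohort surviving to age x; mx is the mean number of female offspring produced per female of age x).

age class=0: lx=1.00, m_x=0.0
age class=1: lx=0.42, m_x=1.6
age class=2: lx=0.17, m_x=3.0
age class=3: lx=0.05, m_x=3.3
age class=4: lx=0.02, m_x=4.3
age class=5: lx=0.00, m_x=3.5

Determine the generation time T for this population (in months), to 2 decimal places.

1.77

lx·mx: 0, 0.672, 0.51, 0.165, 0.086, 0 → R0 = 1.433
x·lx·mx: 0, 0.672, 1.02, 0.495, 0.344, 0 → Σ = 2.531
T = 2.531 / 1.433 = 1.766225… → 1.77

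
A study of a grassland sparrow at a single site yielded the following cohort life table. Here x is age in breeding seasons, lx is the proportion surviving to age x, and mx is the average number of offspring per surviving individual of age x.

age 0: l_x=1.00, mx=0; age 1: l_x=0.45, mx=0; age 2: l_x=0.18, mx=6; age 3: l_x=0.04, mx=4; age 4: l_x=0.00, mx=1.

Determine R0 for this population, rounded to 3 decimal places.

1.240

lx·mx by age: 0, 0, 1.08, 0.16, 0
R0 = Σ lx·mx = 1.24 → 1.240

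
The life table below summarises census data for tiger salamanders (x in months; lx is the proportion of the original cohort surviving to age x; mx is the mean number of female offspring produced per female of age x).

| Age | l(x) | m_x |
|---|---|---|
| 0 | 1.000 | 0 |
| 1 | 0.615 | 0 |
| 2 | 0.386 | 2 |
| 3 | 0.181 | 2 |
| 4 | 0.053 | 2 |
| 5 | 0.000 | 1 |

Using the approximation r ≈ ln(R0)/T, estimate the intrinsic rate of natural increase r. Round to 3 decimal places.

0.087

R0 = Σ lx·mx = 0 + 0 + 0.772 + 0.362 + 0.106 + 0 = 1.24
Σ x·lx·mx = 3.054; T = 3.054/1.24 = 2.4629…
r ≈ ln(R0)/T = ln(1.24)/2.4629… = 0.08734… → 0.087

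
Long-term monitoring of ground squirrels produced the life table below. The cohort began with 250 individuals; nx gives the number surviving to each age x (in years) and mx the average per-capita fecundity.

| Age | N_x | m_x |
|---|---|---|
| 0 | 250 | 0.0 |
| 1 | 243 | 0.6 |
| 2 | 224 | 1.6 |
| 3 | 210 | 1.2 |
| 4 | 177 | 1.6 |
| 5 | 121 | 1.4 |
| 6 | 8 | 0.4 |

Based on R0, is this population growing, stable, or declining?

lx = nx/n0 = nx/250: 1, 0.972, 0.896, 0.84, 0.708, 0.484, 0.032
R0 = Σ lx·mx = 0 + 0.5832 + 1.4336 + 1.008 + 1.1328 + 0.6776 + 0.0128 = 4.848
R0 > 1, so the population is growing.

growing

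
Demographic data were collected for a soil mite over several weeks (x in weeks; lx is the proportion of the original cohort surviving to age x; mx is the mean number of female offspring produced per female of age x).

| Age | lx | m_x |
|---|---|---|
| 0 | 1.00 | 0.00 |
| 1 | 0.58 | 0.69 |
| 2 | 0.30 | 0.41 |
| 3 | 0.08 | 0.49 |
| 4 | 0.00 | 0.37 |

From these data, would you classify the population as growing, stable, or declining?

declining

R0 = Σ lx·mx = 0 + 0.4002 + 0.123 + 0.0392 + 0 = 0.5624
R0 < 1, so the population is declining.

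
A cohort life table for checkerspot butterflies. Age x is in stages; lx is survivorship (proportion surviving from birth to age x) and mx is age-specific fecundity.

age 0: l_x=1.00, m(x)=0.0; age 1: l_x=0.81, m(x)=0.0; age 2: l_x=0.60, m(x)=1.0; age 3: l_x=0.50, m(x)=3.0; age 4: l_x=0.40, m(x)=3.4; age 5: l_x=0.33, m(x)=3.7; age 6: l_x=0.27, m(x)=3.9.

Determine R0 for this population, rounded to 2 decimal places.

5.73

lx·mx by age: 0, 0, 0.6, 1.5, 1.36, 1.221, 1.053
R0 = Σ lx·mx = 5.734 → 5.73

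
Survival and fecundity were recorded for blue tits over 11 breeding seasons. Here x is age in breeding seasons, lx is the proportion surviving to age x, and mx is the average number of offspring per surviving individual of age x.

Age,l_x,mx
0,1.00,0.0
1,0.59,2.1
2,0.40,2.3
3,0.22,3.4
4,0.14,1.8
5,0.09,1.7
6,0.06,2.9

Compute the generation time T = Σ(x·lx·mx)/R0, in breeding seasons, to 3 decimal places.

lx·mx: 0, 1.239, 0.92, 0.748, 0.252, 0.153, 0.174 → R0 = 3.486
x·lx·mx: 0, 1.239, 1.84, 2.244, 1.008, 0.765, 1.044 → Σ = 8.14
T = 8.14 / 3.486 = 2.335055… → 2.335

2.335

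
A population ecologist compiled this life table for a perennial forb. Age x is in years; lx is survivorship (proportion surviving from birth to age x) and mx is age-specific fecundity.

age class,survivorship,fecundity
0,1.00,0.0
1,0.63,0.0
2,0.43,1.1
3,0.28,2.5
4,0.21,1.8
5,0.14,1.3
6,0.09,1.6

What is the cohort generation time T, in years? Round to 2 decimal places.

lx·mx: 0, 0, 0.473, 0.7, 0.378, 0.182, 0.144 → R0 = 1.877
x·lx·mx: 0, 0, 0.946, 2.1, 1.512, 0.91, 0.864 → Σ = 6.332
T = 6.332 / 1.877 = 3.373468… → 3.37

3.37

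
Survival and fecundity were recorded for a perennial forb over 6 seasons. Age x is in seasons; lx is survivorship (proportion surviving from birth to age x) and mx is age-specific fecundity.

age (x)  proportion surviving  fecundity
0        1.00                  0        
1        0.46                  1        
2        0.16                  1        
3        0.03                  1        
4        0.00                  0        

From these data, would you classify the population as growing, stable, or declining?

R0 = Σ lx·mx = 0 + 0.46 + 0.16 + 0.03 + 0 = 0.65
R0 < 1, so the population is declining.

declining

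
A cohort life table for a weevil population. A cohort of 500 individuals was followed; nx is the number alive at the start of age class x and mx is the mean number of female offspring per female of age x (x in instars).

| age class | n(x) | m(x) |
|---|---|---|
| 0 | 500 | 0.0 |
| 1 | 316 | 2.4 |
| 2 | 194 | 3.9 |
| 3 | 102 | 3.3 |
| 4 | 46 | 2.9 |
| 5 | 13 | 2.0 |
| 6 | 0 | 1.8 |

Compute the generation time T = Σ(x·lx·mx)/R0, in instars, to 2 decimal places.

1.96

lx = nx/n0 = nx/500: 1, 0.632, 0.388, 0.204, 0.092, 0.026, 0
lx·mx: 0, 1.5168, 1.5132, 0.6732, 0.2668, 0.052, 0 → R0 = 4.022
x·lx·mx: 0, 1.5168, 3.0264, 2.0196, 1.0672, 0.26, 0 → Σ = 7.89
T = 7.89 / 4.022 = 1.961711… → 1.96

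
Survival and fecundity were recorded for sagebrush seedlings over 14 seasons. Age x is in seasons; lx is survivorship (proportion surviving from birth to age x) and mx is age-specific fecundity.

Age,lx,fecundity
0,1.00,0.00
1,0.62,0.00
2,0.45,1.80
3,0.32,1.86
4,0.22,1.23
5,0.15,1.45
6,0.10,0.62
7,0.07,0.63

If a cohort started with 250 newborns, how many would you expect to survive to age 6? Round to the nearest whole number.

Expected survivors = N0 · l_6 = 250 × 0.10 = 25 → 25

25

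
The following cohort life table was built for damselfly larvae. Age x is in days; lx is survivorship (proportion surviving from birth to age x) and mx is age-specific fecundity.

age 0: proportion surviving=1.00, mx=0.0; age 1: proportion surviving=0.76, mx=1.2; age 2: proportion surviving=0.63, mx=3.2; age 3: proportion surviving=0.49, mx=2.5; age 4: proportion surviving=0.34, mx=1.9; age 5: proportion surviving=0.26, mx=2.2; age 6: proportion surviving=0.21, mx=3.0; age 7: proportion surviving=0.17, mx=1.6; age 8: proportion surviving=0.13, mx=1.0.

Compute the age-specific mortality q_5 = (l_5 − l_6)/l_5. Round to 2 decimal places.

q_5 = (l_5 − l_6) / l_5 = (0.26 − 0.21) / 0.26
     = 0.05 / 0.26 = 0.192308… → 0.19

0.19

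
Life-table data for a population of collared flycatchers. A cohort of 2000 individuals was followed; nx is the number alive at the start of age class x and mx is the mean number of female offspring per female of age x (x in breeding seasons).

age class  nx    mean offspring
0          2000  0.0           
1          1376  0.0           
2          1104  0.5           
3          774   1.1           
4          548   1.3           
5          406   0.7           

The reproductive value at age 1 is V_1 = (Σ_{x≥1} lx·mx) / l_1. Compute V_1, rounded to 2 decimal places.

1.74

lx = nx/n0 = nx/2000: 1, 0.688, 0.552, 0.387, 0.274, 0.203
lx·mx for x ≥ 1: 0, 0.276, 0.4257, 0.3562, 0.1421 → sum = 1.2
V_1 = 1.2 / l_1 = 1.2 / 0.688 = 1.744186… → 1.74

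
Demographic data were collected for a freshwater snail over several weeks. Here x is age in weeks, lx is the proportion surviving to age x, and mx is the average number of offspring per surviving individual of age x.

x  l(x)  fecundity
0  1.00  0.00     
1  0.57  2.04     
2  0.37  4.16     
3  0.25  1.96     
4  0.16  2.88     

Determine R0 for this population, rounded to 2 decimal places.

lx·mx by age: 0, 1.1628, 1.5392, 0.49, 0.4608
R0 = Σ lx·mx = 3.6528 → 3.65

3.65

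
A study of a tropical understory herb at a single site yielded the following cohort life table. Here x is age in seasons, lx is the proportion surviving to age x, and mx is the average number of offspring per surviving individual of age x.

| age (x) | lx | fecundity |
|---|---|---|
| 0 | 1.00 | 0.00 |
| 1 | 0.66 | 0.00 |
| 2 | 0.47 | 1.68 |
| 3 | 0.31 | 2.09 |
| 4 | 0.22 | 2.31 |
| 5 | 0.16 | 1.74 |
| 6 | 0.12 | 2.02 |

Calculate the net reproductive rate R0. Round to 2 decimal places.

2.47

lx·mx by age: 0, 0, 0.7896, 0.6479, 0.5082, 0.2784, 0.2424
R0 = Σ lx·mx = 2.4665 → 2.47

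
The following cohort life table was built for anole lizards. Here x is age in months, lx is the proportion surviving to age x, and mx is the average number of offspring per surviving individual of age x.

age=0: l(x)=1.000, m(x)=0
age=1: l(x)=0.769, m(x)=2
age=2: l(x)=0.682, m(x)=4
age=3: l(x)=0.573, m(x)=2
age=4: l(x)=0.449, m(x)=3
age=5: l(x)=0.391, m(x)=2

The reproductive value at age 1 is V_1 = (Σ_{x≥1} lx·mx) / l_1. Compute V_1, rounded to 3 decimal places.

lx·mx for x ≥ 1: 1.538, 2.728, 1.146, 1.347, 0.782 → sum = 7.541
V_1 = 7.541 / l_1 = 7.541 / 0.769 = 9.806242… → 9.806

9.806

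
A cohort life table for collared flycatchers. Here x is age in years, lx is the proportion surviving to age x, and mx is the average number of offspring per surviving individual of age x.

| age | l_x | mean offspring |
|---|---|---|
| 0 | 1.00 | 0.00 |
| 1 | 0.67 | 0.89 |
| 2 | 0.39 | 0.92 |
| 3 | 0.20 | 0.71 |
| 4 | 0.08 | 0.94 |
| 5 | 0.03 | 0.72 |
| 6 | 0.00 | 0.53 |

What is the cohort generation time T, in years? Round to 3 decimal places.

lx·mx: 0, 0.5963, 0.3588, 0.142, 0.0752, 0.0216, 0 → R0 = 1.1939
x·lx·mx: 0, 0.5963, 0.7176, 0.426, 0.3008, 0.108, 0 → Σ = 2.1487
T = 2.1487 / 1.1939 = 1.799732… → 1.800

1.800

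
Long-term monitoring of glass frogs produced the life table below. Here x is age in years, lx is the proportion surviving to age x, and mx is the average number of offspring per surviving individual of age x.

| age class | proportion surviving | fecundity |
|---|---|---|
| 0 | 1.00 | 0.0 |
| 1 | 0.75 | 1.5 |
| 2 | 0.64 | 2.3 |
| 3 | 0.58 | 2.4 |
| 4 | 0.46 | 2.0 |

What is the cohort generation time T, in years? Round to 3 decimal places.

2.429

lx·mx: 0, 1.125, 1.472, 1.392, 0.92 → R0 = 4.909
x·lx·mx: 0, 1.125, 2.944, 4.176, 3.68 → Σ = 11.925
T = 11.925 / 4.909 = 2.429212… → 2.429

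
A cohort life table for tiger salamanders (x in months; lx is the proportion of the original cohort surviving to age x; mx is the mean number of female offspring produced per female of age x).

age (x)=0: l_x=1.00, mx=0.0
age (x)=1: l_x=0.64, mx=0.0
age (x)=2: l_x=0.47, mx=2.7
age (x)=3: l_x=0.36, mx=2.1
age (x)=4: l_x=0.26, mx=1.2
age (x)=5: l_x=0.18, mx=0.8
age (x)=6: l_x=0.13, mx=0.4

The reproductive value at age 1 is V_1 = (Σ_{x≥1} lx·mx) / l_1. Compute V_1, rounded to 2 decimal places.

lx·mx for x ≥ 1: 0, 1.269, 0.756, 0.312, 0.144, 0.052 → sum = 2.533
V_1 = 2.533 / l_1 = 2.533 / 0.64 = 3.957813… → 3.96

3.96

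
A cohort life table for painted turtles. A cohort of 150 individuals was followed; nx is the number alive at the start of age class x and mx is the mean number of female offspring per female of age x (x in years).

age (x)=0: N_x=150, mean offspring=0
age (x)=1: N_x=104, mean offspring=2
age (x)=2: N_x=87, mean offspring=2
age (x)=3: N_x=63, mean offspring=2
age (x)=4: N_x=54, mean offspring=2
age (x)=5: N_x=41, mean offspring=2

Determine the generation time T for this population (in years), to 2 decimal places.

lx = nx/n0 = nx/150: 1, 0.69333…, 0.58, 0.42, 0.36, 0.27333…
lx·mx: 0, 1.386667…, 1.16, 0.84, 0.72, 0.546667… → R0 = 4.653333…
x·lx·mx: 0, 1.386667…, 2.32, 2.52, 2.88, 2.733333… → Σ = 11.84…
T = 11.84… / 4.653333… = 2.544413… → 2.54

2.54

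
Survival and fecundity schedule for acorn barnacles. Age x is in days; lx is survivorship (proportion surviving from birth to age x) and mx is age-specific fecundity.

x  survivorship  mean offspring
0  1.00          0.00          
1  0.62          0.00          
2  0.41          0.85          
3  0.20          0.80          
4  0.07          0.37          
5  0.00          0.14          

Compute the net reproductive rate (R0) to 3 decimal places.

0.534

lx·mx by age: 0, 0, 0.3485, 0.16, 0.0259, 0
R0 = Σ lx·mx = 0.5344 → 0.534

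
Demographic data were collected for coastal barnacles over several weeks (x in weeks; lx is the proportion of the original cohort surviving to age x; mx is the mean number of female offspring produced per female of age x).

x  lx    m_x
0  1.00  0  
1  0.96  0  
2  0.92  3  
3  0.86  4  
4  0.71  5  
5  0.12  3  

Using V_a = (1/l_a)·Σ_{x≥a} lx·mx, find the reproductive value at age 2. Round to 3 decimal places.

10.989

lx·mx for x ≥ 2: 2.76, 3.44, 3.55, 0.36 → sum = 10.11
V_2 = 10.11 / l_2 = 10.11 / 0.92 = 10.98913… → 10.989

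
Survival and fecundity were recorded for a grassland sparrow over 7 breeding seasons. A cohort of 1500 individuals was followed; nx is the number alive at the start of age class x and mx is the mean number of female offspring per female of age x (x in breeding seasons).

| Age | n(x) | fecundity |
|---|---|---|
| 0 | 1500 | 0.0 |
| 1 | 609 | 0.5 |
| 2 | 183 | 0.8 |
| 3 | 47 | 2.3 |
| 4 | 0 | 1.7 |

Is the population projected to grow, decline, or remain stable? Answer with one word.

declining

lx = nx/n0 = nx/1500: 1, 0.406, 0.122, 0.03133…, 0
R0 = Σ lx·mx = 0 + 0.203 + 0.0976 + 0.072067… + 0 = 0.372667…
R0 < 1, so the population is declining.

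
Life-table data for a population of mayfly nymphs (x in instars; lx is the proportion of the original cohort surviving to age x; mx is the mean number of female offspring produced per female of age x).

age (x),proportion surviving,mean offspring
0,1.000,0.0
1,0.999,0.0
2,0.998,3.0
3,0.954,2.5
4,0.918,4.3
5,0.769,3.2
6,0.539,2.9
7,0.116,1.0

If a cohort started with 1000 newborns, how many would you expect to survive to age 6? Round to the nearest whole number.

Expected survivors = N0 · l_6 = 1000 × 0.539 = 539 → 539

539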